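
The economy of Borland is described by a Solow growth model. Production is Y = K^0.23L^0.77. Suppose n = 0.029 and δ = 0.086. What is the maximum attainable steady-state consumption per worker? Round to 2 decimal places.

n + δ = 0.029 + 0.086 = 0.115.
Golden rule sets MPK = n+δ: 0.23·k^(0.23−1) = 0.115, so k_gold = (0.23/0.115)^(1/0.77) ≈ 2.4601.
y_gold = 2.4601^0.23 ≈ 1.2300.
c_gold = y_gold − (n+δ)·k_gold = 1.2300 − 0.115·2.4601 ≈ 0.9471.

c_gold ≈ 0.95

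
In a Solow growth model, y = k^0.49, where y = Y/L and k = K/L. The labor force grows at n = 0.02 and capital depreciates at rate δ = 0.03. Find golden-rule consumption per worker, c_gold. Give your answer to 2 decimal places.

Capital per worker breaks even when investment replaces (n + δ)·k; here n + δ = 0.05.
At the golden rule the marginal product of capital equals n+δ: 0.49·k^(0.49−1) = 0.05. Solving, k_gold = (0.49/0.05)^(1/0.51) ≈ 87.8174.
y_gold = 87.8174^0.49 ≈ 8.9610.
c_gold = y_gold − (n+δ)·k_gold = 8.9610 − 0.05·87.8174 ≈ 4.5701.

c_gold ≈ 4.57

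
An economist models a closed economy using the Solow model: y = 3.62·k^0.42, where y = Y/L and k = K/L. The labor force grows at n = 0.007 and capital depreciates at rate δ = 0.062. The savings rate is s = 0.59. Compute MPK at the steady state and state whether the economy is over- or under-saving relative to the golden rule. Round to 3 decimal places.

n + δ = 0.007 + 0.062 = 0.069.
Steady-state k*: s·A·k^0.42 = 0.069·k gives k* = (0.59·3.62/0.069)^(1/0.58) ≈ 371.6997.
MPK = 0.42·3.62·371.6997^(-0.58) ≈ 0.0491.
MPK < n+δ = 0.069, so the economy is dynamically inefficient (over-saving).

over-saving; MPK ≈ 0.049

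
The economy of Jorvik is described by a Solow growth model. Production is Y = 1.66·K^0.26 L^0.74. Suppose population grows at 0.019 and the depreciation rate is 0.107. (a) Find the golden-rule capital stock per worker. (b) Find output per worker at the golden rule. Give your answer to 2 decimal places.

Break-even investment rate: n + δ = 0.019 + 0.107 = 0.126.
At the golden rule the marginal product of capital equals n+δ: 0.26·1.66·k^(0.26−1) = 0.126. Solving, k_gold = (0.26·1.66/0.126)^(1/0.74) ≈ 5.2794.
y_gold = 1.66·5.2794^0.26 ≈ 2.5585.

(a) k_gold ≈ 5.28; (b) y_gold ≈ 2.56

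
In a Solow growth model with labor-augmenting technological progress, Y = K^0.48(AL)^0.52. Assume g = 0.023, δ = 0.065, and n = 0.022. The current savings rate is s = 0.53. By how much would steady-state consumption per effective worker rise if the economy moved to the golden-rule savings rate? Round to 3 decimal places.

Δc ≈ 0.019

Break-even investment rate: n + g + δ = 0.022 + 0.023 + 0.065 = 0.11.
Current steady state (s = 0.53): k* = (0.53/0.11)^(1/0.52) ≈ 20.5701, y* = 20.5701^0.48 ≈ 4.2693, c* = (1−0.53)·4.2693 ≈ 2.0066.
Golden rule sets MPK = n+g+δ: 0.48·k^(0.48−1) = 0.11, so k_gold = (0.48/0.11)^(1/0.52) ≈ 17.0011.
y_gold = 17.0011^0.48 ≈ 3.8961, c_gold = y_gold − 0.11·k_gold ≈ 2.0260.
Gain: Δc = 2.0260 − 2.0066 ≈ 0.0194.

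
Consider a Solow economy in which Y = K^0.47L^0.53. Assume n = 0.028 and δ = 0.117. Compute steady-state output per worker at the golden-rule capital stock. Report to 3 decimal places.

Break-even investment rate: n + δ = 0.028 + 0.117 = 0.145.
Maximizing c = f(k) − (n+δ)·k gives f'(k) = n+δ, i.e. 0.47·k^(0.47−1) = 0.145, so k_gold = (0.47/0.145)^(1/0.53) ≈ 9.1969.
Output: y_gold = k_gold^0.47 = 9.1969^0.47 ≈ 2.8373.

y_gold ≈ 2.837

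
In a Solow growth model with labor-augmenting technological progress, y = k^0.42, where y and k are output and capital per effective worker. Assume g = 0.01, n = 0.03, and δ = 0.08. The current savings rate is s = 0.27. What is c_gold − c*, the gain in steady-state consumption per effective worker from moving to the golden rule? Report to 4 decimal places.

Break-even investment rate: n + g + δ = 0.03 + 0.01 + 0.08 = 0.12.
Current steady state (s = 0.27): k* = (0.27/0.12)^(1/0.58) ≈ 4.0477, y* = 4.0477^0.42 ≈ 1.7990, c* = (1−0.27)·1.7990 ≈ 1.3133.
Golden rule sets MPK = n+g+δ: 0.42·k^(0.42−1) = 0.12, so k_gold = (0.42/0.12)^(1/0.58) ≈ 8.6706.
y_gold = 8.6706^0.42 ≈ 2.4773, c_gold = y_gold − 0.12·k_gold ≈ 1.4368.
Gain: Δc = 1.4368 − 1.3133 ≈ 0.1236.

Δc ≈ 0.1236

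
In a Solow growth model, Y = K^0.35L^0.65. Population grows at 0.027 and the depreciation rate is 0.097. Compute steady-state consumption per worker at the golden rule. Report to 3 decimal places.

Capital per worker breaks even when investment replaces (n + δ)·k; here n + δ = 0.124.
Golden rule sets MPK = n+δ: 0.35·k^(0.35−1) = 0.124, so k_gold = (0.35/0.124)^(1/0.65) ≈ 4.9352.
y_gold = 4.9352^0.35 ≈ 1.7485.
c_gold = y_gold − (n+δ)·k_gold = 1.7485 − 0.124·4.9352 ≈ 1.1365.

c_gold ≈ 1.136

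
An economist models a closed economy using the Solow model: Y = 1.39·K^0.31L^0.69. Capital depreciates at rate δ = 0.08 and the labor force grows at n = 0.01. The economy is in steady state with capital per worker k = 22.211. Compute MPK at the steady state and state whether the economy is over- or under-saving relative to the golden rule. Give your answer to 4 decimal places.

over-saving; MPK ≈ 0.0507

n + δ = 0.01 + 0.08 = 0.09.
MPK = 0.31·1.39·k^(0.31−1) = 0.31·1.39·22.211^(-0.69) ≈ 0.0507.
MPK < 0.09, so the economy is dynamically inefficient (over-saving).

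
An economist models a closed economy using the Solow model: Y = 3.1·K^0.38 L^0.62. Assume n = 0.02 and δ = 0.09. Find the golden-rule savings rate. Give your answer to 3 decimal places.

Capital per worker breaks even when investment replaces (n + δ)·k; here n + δ = 0.11.
At the golden rule MPK = n+δ, and in any Cobb-Douglas steady state s = (n+δ)·k/y = MPK·k/y = capital's share 0.38.

s_gold = 0.380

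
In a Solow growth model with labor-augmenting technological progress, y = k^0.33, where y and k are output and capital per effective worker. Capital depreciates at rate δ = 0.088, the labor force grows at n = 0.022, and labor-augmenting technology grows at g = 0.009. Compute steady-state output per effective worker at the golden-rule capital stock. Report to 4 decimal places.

Capital per effective worker breaks even when investment replaces (n + g + δ)·k; here n + g + δ = 0.119.
Maximizing c = f(k) − (n+g+δ)·k gives f'(k) = n+g+δ, i.e. 0.33·k^(0.33−1) = 0.119, so k_gold = (0.33/0.119)^(1/0.67) ≈ 4.5829.
Output: y_gold = k_gold^0.33 = 4.5829^0.33 ≈ 1.6526.

y_gold ≈ 1.6526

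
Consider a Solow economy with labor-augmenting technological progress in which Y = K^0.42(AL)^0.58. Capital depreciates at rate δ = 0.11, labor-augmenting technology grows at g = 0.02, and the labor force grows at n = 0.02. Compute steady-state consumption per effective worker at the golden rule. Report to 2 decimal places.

n + g + δ = 0.02 + 0.02 + 0.11 = 0.15.
Maximizing c = f(k) − (n+g+δ)·k gives f'(k) = n+g+δ, i.e. 0.42·k^(0.42−1) = 0.15, so k_gold = (0.42/0.15)^(1/0.58) ≈ 5.9015.
y_gold = 5.9015^0.42 ≈ 2.1077.
c_gold = y_gold − (n+g+δ)·k_gold = 2.1077 − 0.15·5.9015 ≈ 1.2225.

c_gold ≈ 1.22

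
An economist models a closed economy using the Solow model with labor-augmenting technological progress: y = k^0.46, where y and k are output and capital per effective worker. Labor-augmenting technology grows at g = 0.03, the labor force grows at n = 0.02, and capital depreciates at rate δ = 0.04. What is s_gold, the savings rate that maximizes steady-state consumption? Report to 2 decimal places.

s_gold = 0.46

n + g + δ = 0.02 + 0.03 + 0.04 = 0.09.
At the golden rule MPK = n+g+δ, and in any Cobb-Douglas steady state s = (n+g+δ)·k/y = MPK·k/y = capital's share 0.46.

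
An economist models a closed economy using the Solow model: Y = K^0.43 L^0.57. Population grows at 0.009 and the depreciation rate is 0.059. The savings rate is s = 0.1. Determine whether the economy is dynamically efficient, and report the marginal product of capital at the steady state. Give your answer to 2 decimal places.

n + δ = 0.009 + 0.059 = 0.068.
Steady-state k*: s·k^0.43 = 0.068·k gives k* = (0.1/0.068)^(1/0.57) ≈ 1.9672.
MPK = 0.43·1.9672^(-0.57) ≈ 0.2924.
MPK > n+δ = 0.068, so the economy is dynamically efficient (under-saving).

dynamically efficient; MPK ≈ 0.29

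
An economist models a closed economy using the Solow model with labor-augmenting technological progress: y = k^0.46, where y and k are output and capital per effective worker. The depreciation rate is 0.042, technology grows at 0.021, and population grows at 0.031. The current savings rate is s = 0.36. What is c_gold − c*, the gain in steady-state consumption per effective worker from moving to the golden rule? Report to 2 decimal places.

Δc ≈ 0.08

n + g + δ = 0.031 + 0.021 + 0.042 = 0.094.
Current steady state (s = 0.36): k* = (0.36/0.094)^(1/0.54) ≈ 12.0213, y* = 12.0213^0.46 ≈ 3.1389, c* = (1−0.36)·3.1389 ≈ 2.0089.
Golden rule sets MPK = n+g+δ: 0.46·k^(0.46−1) = 0.094, so k_gold = (0.46/0.094)^(1/0.54) ≈ 18.9275.
y_gold = 18.9275^0.46 ≈ 3.8678, c_gold = y_gold − 0.094·k_gold ≈ 2.0886.
Gain: Δc = 2.0886 − 2.0089 ≈ 0.0797.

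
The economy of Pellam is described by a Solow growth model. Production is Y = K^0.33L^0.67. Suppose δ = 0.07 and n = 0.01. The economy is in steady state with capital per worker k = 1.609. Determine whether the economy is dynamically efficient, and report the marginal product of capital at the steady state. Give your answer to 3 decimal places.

The effective depreciation rate is n + δ = 0.01 + 0.07 = 0.08.
MPK = 0.33·k^(0.33−1) = 0.33·1.609^(-0.67) ≈ 0.2400.
MPK > 0.08, so the economy is dynamically efficient (under-saving).

dynamically efficient; MPK ≈ 0.240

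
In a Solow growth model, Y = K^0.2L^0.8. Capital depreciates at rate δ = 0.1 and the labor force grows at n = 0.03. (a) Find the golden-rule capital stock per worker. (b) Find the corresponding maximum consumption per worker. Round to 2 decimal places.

Break-even investment rate: n + δ = 0.03 + 0.1 = 0.13.
Setting f'(k) = n+δ gives 0.2·k^(0.2−1) = 0.13, hence k_gold = (0.2/0.13)^(1/0.8) ≈ 1.7134.
y_gold = 1.7134^0.2 ≈ 1.1137; c_gold = y_gold − 0.13·k_gold ≈ 0.8910.

(a) k_gold ≈ 1.71; (b) c_gold ≈ 0.89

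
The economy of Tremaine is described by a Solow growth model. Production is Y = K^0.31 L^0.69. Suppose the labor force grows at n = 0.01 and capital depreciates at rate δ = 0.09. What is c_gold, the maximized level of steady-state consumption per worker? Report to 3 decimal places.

Break-even investment rate: n + δ = 0.01 + 0.09 = 0.1.
Maximizing c = f(k) − (n+δ)·k gives f'(k) = n+δ, i.e. 0.31·k^(0.31−1) = 0.1, so k_gold = (0.31/0.1)^(1/0.69) ≈ 5.1537.
y_gold = 5.1537^0.31 ≈ 1.6625.
c_gold = y_gold − (n+δ)·k_gold = 1.6625 − 0.1·5.1537 ≈ 1.1471.

c_gold ≈ 1.147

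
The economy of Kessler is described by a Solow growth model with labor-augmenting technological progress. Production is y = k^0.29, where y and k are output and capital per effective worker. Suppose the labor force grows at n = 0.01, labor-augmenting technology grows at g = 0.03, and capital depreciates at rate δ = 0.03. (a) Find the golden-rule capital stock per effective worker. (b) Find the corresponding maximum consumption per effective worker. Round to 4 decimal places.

(a) k_gold ≈ 7.4035; (b) c_gold ≈ 1.2688

Break-even investment rate: n + g + δ = 0.01 + 0.03 + 0.03 = 0.07.
Golden rule sets MPK = n+g+δ: 0.29·k^(0.29−1) = 0.07, so k_gold = (0.29/0.07)^(1/0.71) ≈ 7.4035.
y_gold = 7.4035^0.29 ≈ 1.7870; c_gold = y_gold − 0.07·k_gold ≈ 1.2688.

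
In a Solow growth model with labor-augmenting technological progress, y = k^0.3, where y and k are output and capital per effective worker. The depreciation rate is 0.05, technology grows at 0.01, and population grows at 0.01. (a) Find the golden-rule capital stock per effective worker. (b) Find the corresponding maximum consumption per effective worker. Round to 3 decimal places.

n + g + δ = 0.01 + 0.01 + 0.05 = 0.07.
Maximizing c = f(k) − (n+g+δ)·k gives f'(k) = n+g+δ, i.e. 0.3·k^(0.3−1) = 0.07, so k_gold = (0.3/0.07)^(1/0.7) ≈ 7.9963.
y_gold = 7.9963^0.3 ≈ 1.8658; c_gold = y_gold − 0.07·k_gold ≈ 1.3061.

(a) k_gold ≈ 7.996; (b) c_gold ≈ 1.306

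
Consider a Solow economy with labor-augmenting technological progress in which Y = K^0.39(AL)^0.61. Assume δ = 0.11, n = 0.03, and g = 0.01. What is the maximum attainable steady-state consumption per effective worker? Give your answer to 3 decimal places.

c_gold ≈ 1.124

Break-even investment rate: n + g + δ = 0.03 + 0.01 + 0.11 = 0.15.
Maximizing c = f(k) − (n+g+δ)·k gives f'(k) = n+g+δ, i.e. 0.39·k^(0.39−1) = 0.15, so k_gold = (0.39/0.15)^(1/0.61) ≈ 4.7894.
y_gold = 4.7894^0.39 ≈ 1.8421.
c_gold = y_gold − (n+g+δ)·k_gold = 1.8421 − 0.15·4.7894 ≈ 1.1237.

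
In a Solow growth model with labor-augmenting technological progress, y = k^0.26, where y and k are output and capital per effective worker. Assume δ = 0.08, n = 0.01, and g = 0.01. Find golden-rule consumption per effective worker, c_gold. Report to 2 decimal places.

The effective depreciation rate is n + g + δ = 0.01 + 0.01 + 0.08 = 0.1.
Golden rule sets MPK = n+g+δ: 0.26·k^(0.26−1) = 0.1, so k_gold = (0.26/0.1)^(1/0.74) ≈ 3.6373.
y_gold = 3.6373^0.26 ≈ 1.3989.
c_gold = y_gold − (n+g+δ)·k_gold = 1.3989 − 0.1·3.6373 ≈ 1.0352.

c_gold ≈ 1.04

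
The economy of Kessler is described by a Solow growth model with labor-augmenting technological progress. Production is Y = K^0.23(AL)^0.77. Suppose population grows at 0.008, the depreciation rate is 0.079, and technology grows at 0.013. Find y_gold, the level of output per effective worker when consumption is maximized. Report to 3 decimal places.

y_gold ≈ 1.282

Break-even investment rate: n + g + δ = 0.008 + 0.013 + 0.079 = 0.1.
Maximizing c = f(k) − (n+g+δ)·k gives f'(k) = n+g+δ, i.e. 0.23·k^(0.23−1) = 0.1, so k_gold = (0.23/0.1)^(1/0.77) ≈ 2.9497.
Output: y_gold = k_gold^0.23 = 2.9497^0.23 ≈ 1.2825.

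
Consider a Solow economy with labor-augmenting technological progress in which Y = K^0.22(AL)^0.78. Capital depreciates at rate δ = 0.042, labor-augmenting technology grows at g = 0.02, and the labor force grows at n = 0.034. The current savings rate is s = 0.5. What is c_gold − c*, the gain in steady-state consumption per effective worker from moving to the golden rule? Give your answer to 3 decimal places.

n + g + δ = 0.034 + 0.02 + 0.042 = 0.096.
Current steady state (s = 0.5): k* = (0.5/0.096)^(1/0.78) ≈ 8.2955, y* = 8.2955^0.22 ≈ 1.5927, c* = (1−0.5)·1.5927 ≈ 0.7964.
Golden rule sets MPK = n+g+δ: 0.22·k^(0.22−1) = 0.096, so k_gold = (0.22/0.096)^(1/0.78) ≈ 2.8956.
y_gold = 2.8956^0.22 ≈ 1.2635, c_gold = y_gold − 0.096·k_gold ≈ 0.9855.
Gain: Δc = 0.9855 − 0.7964 ≈ 0.1892.

Δc ≈ 0.189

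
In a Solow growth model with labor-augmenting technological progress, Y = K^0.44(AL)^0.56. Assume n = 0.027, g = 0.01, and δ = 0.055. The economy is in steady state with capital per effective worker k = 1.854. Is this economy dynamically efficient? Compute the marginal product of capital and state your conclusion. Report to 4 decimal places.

dynamically efficient; MPK ≈ 0.3114

The effective depreciation rate is n + g + δ = 0.027 + 0.01 + 0.055 = 0.092.
MPK = 0.44·k^(0.44−1) = 0.44·1.854^(-0.56) ≈ 0.3114.
MPK > 0.092, so the economy is dynamically efficient (under-saving).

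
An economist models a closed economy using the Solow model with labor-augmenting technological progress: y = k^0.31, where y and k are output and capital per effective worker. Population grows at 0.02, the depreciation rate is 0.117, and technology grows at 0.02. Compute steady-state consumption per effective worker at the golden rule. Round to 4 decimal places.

c_gold ≈ 0.9367

Capital per effective worker breaks even when investment replaces (n + g + δ)·k; here n + g + δ = 0.157.
Maximizing c = f(k) − (n+g+δ)·k gives f'(k) = n+g+δ, i.e. 0.31·k^(0.31−1) = 0.157, so k_gold = (0.31/0.157)^(1/0.69) ≈ 2.6804.
y_gold = 2.6804^0.31 ≈ 1.3575.
c_gold = y_gold − (n+g+δ)·k_gold = 1.3575 − 0.157·2.6804 ≈ 0.9367.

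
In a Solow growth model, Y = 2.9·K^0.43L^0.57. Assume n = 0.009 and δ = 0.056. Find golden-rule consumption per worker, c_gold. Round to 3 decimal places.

Capital per worker breaks even when investment replaces (n + δ)·k; here n + δ = 0.065.
Maximizing c = f(k) − (n+δ)·k gives f'(k) = n+δ, i.e. 0.43·2.9·k^(0.43−1) = 0.065, so k_gold = (0.43·2.9/0.065)^(1/0.57) ≈ 178.1537.
y_gold = 2.9·178.1537^0.43 ≈ 26.9302.
c_gold = y_gold − (n+δ)·k_gold = 26.9302 − 0.065·178.1537 ≈ 15.3502.

c_gold ≈ 15.350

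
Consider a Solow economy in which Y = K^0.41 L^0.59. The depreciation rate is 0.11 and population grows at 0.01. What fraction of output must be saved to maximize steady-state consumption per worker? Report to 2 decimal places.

s_gold = 0.41

Break-even investment rate: n + δ = 0.01 + 0.11 = 0.12.
At the golden rule MPK = n+δ, and in any Cobb-Douglas steady state s = (n+δ)·k/y = MPK·k/y = capital's share 0.41.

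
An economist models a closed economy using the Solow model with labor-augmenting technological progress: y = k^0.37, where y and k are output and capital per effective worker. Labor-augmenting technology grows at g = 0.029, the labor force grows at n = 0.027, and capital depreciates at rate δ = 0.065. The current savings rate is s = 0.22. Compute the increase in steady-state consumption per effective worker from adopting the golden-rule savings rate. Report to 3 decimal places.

Break-even investment rate: n + g + δ = 0.027 + 0.029 + 0.065 = 0.121.
Current steady state (s = 0.22): k* = (0.22/0.121)^(1/0.63) ≈ 2.5830, y* = 2.5830^0.37 ≈ 1.4206, c* = (1−0.22)·1.4206 ≈ 1.1081.
Maximizing c = f(k) − (n+g+δ)·k gives f'(k) = n+g+δ, i.e. 0.37·k^(0.37−1) = 0.121, so k_gold = (0.37/0.121)^(1/0.63) ≈ 5.8952.
y_gold = 5.8952^0.37 ≈ 1.9279, c_gold = y_gold − 0.121·k_gold ≈ 1.2146.
Gain: Δc = 1.2146 − 1.1081 ≈ 0.1065.

Δc ≈ 0.106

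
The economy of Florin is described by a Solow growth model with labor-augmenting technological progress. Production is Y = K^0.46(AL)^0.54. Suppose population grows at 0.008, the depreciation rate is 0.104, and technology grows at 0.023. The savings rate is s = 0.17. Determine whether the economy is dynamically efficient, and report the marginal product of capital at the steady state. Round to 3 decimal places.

dynamically efficient; MPK ≈ 0.365

Capital per effective worker breaks even when investment replaces (n + g + δ)·k; here n + g + δ = 0.135.
Steady-state k*: s·k^0.46 = 0.135·k gives k* = (0.17/0.135)^(1/0.54) ≈ 1.5325.
MPK = 0.46·1.5325^(-0.54) ≈ 0.3653.
MPK > n+g+δ = 0.135, so the economy is dynamically efficient (under-saving).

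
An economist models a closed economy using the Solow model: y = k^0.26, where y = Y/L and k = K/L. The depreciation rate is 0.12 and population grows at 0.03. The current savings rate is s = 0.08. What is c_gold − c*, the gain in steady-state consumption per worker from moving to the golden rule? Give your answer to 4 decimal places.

Δc ≈ 0.1601

Break-even investment rate: n + δ = 0.03 + 0.12 = 0.15.
Current steady state (s = 0.08): k* = (0.08/0.15)^(1/0.74) ≈ 0.4276, y* = 0.4276^0.26 ≈ 0.8018, c* = (1−0.08)·0.8018 ≈ 0.7377.
Maximizing c = f(k) − (n+δ)·k gives f'(k) = n+δ, i.e. 0.26·k^(0.26−1) = 0.15, so k_gold = (0.26/0.15)^(1/0.74) ≈ 2.1029.
y_gold = 2.1029^0.26 ≈ 1.2132, c_gold = y_gold − 0.15·k_gold ≈ 0.8978.
Gain: Δc = 0.8978 − 0.7377 ≈ 0.1601.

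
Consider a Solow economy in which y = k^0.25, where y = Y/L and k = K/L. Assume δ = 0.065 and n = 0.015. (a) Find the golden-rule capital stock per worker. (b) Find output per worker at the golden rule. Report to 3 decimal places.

(a) k_gold ≈ 4.569; (b) y_gold ≈ 1.462

The effective depreciation rate is n + δ = 0.015 + 0.065 = 0.08.
Maximizing c = f(k) − (n+δ)·k gives f'(k) = n+δ, i.e. 0.25·k^(0.25−1) = 0.08, so k_gold = (0.25/0.08)^(1/0.75) ≈ 4.5688.
y_gold = 4.5688^0.25 ≈ 1.4620.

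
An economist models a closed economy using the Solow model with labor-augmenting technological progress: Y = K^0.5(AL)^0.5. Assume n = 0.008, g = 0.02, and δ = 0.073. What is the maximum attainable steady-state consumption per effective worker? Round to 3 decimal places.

n + g + δ = 0.008 + 0.02 + 0.073 = 0.101.
Maximizing c = f(k) − (n+g+δ)·k gives f'(k) = n+g+δ, i.e. 0.5·k^(0.5−1) = 0.101, so k_gold = (0.5/0.101)^(1/0.5) ≈ 24.5074.
y_gold = 24.5074^0.5 ≈ 4.9505.
c_gold = y_gold − (n+g+δ)·k_gold = 4.9505 − 0.101·24.5074 ≈ 2.4752.

c_gold ≈ 2.475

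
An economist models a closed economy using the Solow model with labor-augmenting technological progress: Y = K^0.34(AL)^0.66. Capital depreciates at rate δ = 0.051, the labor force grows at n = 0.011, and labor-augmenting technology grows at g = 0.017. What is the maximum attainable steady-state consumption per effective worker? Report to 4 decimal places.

n + g + δ = 0.011 + 0.017 + 0.051 = 0.079.
Setting f'(k) = n+g+δ gives 0.34·k^(0.34−1) = 0.079, hence k_gold = (0.34/0.079)^(1/0.66) ≈ 9.1281.
y_gold = 9.1281^0.34 ≈ 2.1209.
c_gold = y_gold − (n+g+δ)·k_gold = 2.1209 − 0.079·9.1281 ≈ 1.3998.

c_gold ≈ 1.3998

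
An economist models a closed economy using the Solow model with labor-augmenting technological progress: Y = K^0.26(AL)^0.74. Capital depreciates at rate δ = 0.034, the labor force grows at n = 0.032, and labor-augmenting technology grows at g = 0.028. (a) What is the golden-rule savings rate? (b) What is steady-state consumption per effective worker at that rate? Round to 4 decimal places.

The effective depreciation rate is n + g + δ = 0.032 + 0.028 + 0.034 = 0.094.
For Cobb-Douglas, s_gold equals capital's share: s_gold = 0.26.
Setting f'(k) = n+g+δ gives 0.26·k^(0.26−1) = 0.094, hence k_gold = (0.26/0.094)^(1/0.74) ≈ 3.9545.
y_gold = 3.9545^0.26 ≈ 1.4297; c_gold = (1−0.26)·y_gold ≈ 1.0580.

(a) s_gold = 0.2600; (b) c_gold ≈ 1.0580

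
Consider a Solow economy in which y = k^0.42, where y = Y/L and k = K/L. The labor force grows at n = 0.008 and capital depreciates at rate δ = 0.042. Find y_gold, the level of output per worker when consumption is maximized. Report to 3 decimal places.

n + δ = 0.008 + 0.042 = 0.05.
Golden rule sets MPK = n+δ: 0.42·k^(0.42−1) = 0.05, so k_gold = (0.42/0.05)^(1/0.58) ≈ 39.2270.
Output: y_gold = k_gold^0.42 = 39.2270^0.42 ≈ 4.6699.

y_gold ≈ 4.670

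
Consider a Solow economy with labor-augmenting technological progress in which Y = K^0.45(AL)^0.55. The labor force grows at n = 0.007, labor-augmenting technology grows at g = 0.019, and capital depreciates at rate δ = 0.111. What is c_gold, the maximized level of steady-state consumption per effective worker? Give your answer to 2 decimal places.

Break-even investment rate: n + g + δ = 0.007 + 0.019 + 0.111 = 0.137.
Maximizing c = f(k) − (n+g+δ)·k gives f'(k) = n+g+δ, i.e. 0.45·k^(0.45−1) = 0.137, so k_gold = (0.45/0.137)^(1/0.55) ≈ 8.6911.
y_gold = 8.6911^0.45 ≈ 2.6460.
c_gold = y_gold − (n+g+δ)·k_gold = 2.6460 − 0.137·8.6911 ≈ 1.4553.

c_gold ≈ 1.46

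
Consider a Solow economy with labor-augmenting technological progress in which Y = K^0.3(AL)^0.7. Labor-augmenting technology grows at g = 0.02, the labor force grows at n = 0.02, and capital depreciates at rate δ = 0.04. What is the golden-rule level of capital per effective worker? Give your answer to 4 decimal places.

Capital per effective worker breaks even when investment replaces (n + g + δ)·k; here n + g + δ = 0.08.
Maximizing c = f(k) − (n+g+δ)·k gives f'(k) = n+g+δ, i.e. 0.3·k^(0.3−1) = 0.08, so k_gold = (0.3/0.08)^(1/0.7) ≈ 6.6076.

k_gold ≈ 6.6076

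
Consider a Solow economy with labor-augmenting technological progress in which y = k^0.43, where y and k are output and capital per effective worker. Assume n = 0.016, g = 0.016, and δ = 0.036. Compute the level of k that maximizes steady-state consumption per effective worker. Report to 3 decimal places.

Capital per effective worker breaks even when investment replaces (n + g + δ)·k; here n + g + δ = 0.068.
Golden rule sets MPK = n+g+δ: 0.43·k^(0.43−1) = 0.068, so k_gold = (0.43/0.068)^(1/0.57) ≈ 25.4210.

k_gold ≈ 25.421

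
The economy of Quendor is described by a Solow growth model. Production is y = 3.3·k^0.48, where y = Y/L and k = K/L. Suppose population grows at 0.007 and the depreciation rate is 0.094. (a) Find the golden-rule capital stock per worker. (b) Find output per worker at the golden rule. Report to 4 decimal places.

(a) k_gold ≈ 199.0266; (b) y_gold ≈ 41.8785

The effective depreciation rate is n + δ = 0.007 + 0.094 = 0.101.
Setting f'(k) = n+δ gives 0.48·3.3·k^(0.48−1) = 0.101, hence k_gold = (0.48·3.3/0.101)^(1/0.52) ≈ 199.0266.
y_gold = 3.3·199.0266^0.48 ≈ 41.8785.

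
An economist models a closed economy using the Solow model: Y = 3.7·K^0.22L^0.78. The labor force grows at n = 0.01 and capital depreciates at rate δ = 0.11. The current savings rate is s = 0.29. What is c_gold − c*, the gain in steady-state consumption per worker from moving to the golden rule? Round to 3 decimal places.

Break-even investment rate: n + δ = 0.01 + 0.11 = 0.12.
Current steady state (s = 0.29): k* = (0.29·3.7/0.12)^(1/0.78) ≈ 16.5870, y* = 3.7·16.5870^0.22 ≈ 6.8636, c* = (1−0.29)·6.8636 ≈ 4.8731.
Golden rule sets MPK = n+δ: 0.22·3.7·k^(0.22−1) = 0.12, so k_gold = (0.22·3.7/0.12)^(1/0.78) ≈ 11.6400.
y_gold = 3.7·11.6400^0.22 ≈ 6.3491, c_gold = y_gold − 0.12·k_gold ≈ 4.9523.
Gain: Δc = 4.9523 − 4.8731 ≈ 0.0791.

Δc ≈ 0.079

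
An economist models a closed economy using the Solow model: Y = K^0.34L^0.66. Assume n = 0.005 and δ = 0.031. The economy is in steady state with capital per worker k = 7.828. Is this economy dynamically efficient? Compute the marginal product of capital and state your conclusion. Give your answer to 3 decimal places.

Capital per worker breaks even when investment replaces (n + δ)·k; here n + δ = 0.036.
MPK = 0.34·k^(0.34−1) = 0.34·7.828^(-0.66) ≈ 0.0874.
MPK > 0.036, so the economy is dynamically efficient (under-saving).

dynamically efficient; MPK ≈ 0.087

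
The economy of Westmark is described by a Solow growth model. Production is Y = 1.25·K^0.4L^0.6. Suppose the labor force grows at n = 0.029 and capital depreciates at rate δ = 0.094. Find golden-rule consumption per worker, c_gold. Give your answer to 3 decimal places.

c_gold ≈ 1.910

The effective depreciation rate is n + δ = 0.029 + 0.094 = 0.123.
Golden rule sets MPK = n+δ: 0.4·1.25·k^(0.4−1) = 0.123, so k_gold = (0.4·1.25/0.123)^(1/0.6) ≈ 10.3540.
y_gold = 1.25·10.3540^0.4 ≈ 3.1839.
c_gold = y_gold − (n+δ)·k_gold = 3.1839 − 0.123·10.3540 ≈ 1.9103.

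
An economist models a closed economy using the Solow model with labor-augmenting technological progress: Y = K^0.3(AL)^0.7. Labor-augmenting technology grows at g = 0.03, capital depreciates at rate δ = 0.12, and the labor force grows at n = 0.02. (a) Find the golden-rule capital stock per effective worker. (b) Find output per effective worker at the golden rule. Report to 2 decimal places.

n + g + δ = 0.02 + 0.03 + 0.12 = 0.17.
At the golden rule the marginal product of capital equals n+g+δ: 0.3·k^(0.3−1) = 0.17. Solving, k_gold = (0.3/0.17)^(1/0.7) ≈ 2.2511.
y_gold = 2.2511^0.3 ≈ 1.2756.

(a) k_gold ≈ 2.25; (b) y_gold ≈ 1.28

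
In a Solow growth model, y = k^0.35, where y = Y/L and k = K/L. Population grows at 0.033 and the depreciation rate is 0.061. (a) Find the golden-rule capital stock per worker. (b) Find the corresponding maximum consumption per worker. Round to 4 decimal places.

Break-even investment rate: n + δ = 0.033 + 0.061 = 0.094.
Setting f'(k) = n+δ gives 0.35·k^(0.35−1) = 0.094, hence k_gold = (0.35/0.094)^(1/0.65) ≈ 7.5573.
y_gold = 7.5573^0.35 ≈ 2.0297; c_gold = y_gold − 0.094·k_gold ≈ 1.3193.

(a) k_gold ≈ 7.5573; (b) c_gold ≈ 1.3193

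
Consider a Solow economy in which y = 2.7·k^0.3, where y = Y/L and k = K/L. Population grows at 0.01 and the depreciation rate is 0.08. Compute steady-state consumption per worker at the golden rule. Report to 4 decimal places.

The effective depreciation rate is n + δ = 0.01 + 0.08 = 0.09.
Golden rule sets MPK = n+δ: 0.3·2.7·k^(0.3−1) = 0.09, so k_gold = (0.3·2.7/0.09)^(1/0.7) ≈ 23.0783.
y_gold = 2.7·23.0783^0.3 ≈ 6.9235.
c_gold = y_gold − (n+δ)·k_gold = 6.9235 − 0.09·23.0783 ≈ 4.8464.

c_gold ≈ 4.8464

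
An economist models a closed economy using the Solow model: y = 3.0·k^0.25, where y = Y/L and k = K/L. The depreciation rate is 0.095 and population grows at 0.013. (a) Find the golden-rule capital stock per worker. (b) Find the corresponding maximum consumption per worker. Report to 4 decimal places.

The effective depreciation rate is n + δ = 0.013 + 0.095 = 0.108.
Maximizing c = f(k) − (n+δ)·k gives f'(k) = n+δ, i.e. 0.25·3.0·k^(0.25−1) = 0.108, so k_gold = (0.25·3.0/0.108)^(1/0.75) ≈ 13.2490.
y_gold = 3.0·13.2490^0.25 ≈ 5.7236; c_gold = y_gold − 0.108·k_gold ≈ 4.2927.

(a) k_gold ≈ 13.2490; (b) c_gold ≈ 4.2927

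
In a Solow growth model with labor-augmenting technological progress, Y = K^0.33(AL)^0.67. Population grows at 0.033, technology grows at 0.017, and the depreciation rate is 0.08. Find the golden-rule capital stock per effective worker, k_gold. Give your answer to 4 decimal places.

k_gold ≈ 4.0164

n + g + δ = 0.033 + 0.017 + 0.08 = 0.13.
Maximizing c = f(k) − (n+g+δ)·k gives f'(k) = n+g+δ, i.e. 0.33·k^(0.33−1) = 0.13, so k_gold = (0.33/0.13)^(1/0.67) ≈ 4.0164.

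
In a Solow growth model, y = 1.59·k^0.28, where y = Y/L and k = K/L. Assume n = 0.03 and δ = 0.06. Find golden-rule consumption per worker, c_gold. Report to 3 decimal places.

Break-even investment rate: n + δ = 0.03 + 0.06 = 0.09.
Maximizing c = f(k) − (n+δ)·k gives f'(k) = n+δ, i.e. 0.28·1.59·k^(0.28−1) = 0.09, so k_gold = (0.28·1.59/0.09)^(1/0.72) ≈ 9.2113.
y_gold = 1.59·9.2113^0.28 ≈ 2.9608.
c_gold = y_gold − (n+δ)·k_gold = 2.9608 − 0.09·9.2113 ≈ 2.1318.

c_gold ≈ 2.132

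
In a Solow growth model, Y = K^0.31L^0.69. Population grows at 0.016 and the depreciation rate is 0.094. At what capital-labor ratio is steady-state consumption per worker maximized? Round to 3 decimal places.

Capital per worker breaks even when investment replaces (n + δ)·k; here n + δ = 0.11.
Maximizing c = f(k) − (n+δ)·k gives f'(k) = n+δ, i.e. 0.31·k^(0.31−1) = 0.11, so k_gold = (0.31/0.11)^(1/0.69) ≈ 4.4888.

k_gold ≈ 4.489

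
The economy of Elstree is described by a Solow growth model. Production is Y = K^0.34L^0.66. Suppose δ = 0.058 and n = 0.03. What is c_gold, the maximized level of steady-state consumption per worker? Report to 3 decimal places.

n + δ = 0.03 + 0.058 = 0.088.
Setting f'(k) = n+δ gives 0.34·k^(0.34−1) = 0.088, hence k_gold = (0.34/0.088)^(1/0.66) ≈ 7.7515.
y_gold = 7.7515^0.34 ≈ 2.0063.
c_gold = y_gold − (n+δ)·k_gold = 2.0063 − 0.088·7.7515 ≈ 1.3241.

c_gold ≈ 1.324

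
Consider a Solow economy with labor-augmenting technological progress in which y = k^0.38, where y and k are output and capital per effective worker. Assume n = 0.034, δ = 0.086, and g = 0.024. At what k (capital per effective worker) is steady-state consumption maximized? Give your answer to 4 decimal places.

n + g + δ = 0.034 + 0.024 + 0.086 = 0.144.
At the golden rule the marginal product of capital equals n+g+δ: 0.38·k^(0.38−1) = 0.144. Solving, k_gold = (0.38/0.144)^(1/0.62) ≈ 4.7831.

k_gold ≈ 4.7831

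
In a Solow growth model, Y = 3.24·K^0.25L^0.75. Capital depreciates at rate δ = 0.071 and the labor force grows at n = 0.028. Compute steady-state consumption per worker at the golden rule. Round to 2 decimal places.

c_gold ≈ 4.90

n + δ = 0.028 + 0.071 = 0.099.
Golden rule sets MPK = n+δ: 0.25·3.24·k^(0.25−1) = 0.099, so k_gold = (0.25·3.24/0.099)^(1/0.75) ≈ 16.4867.
y_gold = 3.24·16.4867^0.25 ≈ 6.5287.
c_gold = y_gold − (n+δ)·k_gold = 6.5287 − 0.099·16.4867 ≈ 4.8965.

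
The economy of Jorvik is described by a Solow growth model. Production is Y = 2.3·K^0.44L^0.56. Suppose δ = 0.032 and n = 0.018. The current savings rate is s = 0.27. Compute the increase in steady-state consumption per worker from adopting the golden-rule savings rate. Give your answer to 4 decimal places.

Break-even investment rate: n + δ = 0.018 + 0.032 = 0.05.
Current steady state (s = 0.27): k* = (0.27·2.3/0.05)^(1/0.56) ≈ 89.9060, y* = 2.3·89.9060^0.44 ≈ 16.6493, c* = (1−0.27)·16.6493 ≈ 12.1540.
Setting f'(k) = n+δ gives 0.44·2.3·k^(0.44−1) = 0.05, hence k_gold = (0.44·2.3/0.05)^(1/0.56) ≈ 215.0398.
y_gold = 2.3·215.0398^0.44 ≈ 24.4363, c_gold = y_gold − 0.05·k_gold ≈ 13.6843.
Gain: Δc = 13.6843 − 12.1540 ≈ 1.5304.

Δc ≈ 1.5304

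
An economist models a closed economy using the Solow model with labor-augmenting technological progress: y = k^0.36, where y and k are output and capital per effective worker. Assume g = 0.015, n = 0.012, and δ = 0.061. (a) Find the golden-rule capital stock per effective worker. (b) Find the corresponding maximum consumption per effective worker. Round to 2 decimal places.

n + g + δ = 0.012 + 0.015 + 0.061 = 0.088.
Setting f'(k) = n+g+δ gives 0.36·k^(0.36−1) = 0.088, hence k_gold = (0.36/0.088)^(1/0.64) ≈ 9.0358.
y_gold = 9.0358^0.36 ≈ 2.2088; c_gold = y_gold − 0.088·k_gold ≈ 1.4136.

(a) k_gold ≈ 9.04; (b) c_gold ≈ 1.41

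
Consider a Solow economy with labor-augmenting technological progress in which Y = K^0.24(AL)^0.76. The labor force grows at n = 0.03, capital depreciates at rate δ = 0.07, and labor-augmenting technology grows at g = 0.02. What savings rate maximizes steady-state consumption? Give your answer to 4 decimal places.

Capital per effective worker breaks even when investment replaces (n + g + δ)·k; here n + g + δ = 0.12.
At the golden rule MPK = n+g+δ, and in any Cobb-Douglas steady state s = (n+g+δ)·k/y = MPK·k/y = capital's share 0.24.

s_gold = 0.2400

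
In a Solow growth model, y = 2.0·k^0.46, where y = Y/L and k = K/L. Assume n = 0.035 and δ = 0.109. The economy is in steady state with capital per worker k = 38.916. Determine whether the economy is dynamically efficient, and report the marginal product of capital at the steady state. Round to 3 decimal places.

dynamically inefficient; MPK ≈ 0.127

Capital per worker breaks even when investment replaces (n + δ)·k; here n + δ = 0.144.
MPK = 0.46·2.0·k^(0.46−1) = 0.46·2.0·38.916^(-0.54) ≈ 0.1274.
MPK < 0.144, so the economy is dynamically inefficient (over-saving).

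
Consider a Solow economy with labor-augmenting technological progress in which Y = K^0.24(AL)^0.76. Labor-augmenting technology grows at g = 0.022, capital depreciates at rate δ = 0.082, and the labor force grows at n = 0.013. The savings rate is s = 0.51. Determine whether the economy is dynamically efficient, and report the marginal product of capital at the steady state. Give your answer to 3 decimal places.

n + g + δ = 0.013 + 0.022 + 0.082 = 0.117.
Steady-state k*: s·k^0.24 = 0.117·k gives k* = (0.51/0.117)^(1/0.76) ≈ 6.9390.
MPK = 0.24·6.9390^(-0.76) ≈ 0.0551.
MPK < n+g+δ = 0.117, so the economy is dynamically inefficient (over-saving).

dynamically inefficient; MPK ≈ 0.055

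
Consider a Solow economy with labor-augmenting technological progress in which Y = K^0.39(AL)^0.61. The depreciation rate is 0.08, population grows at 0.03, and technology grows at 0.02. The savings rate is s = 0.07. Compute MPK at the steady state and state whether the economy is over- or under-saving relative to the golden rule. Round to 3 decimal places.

Break-even investment rate: n + g + δ = 0.03 + 0.02 + 0.08 = 0.13.
Steady-state k*: s·k^0.39 = 0.13·k gives k* = (0.07/0.13)^(1/0.61) ≈ 0.3625.
MPK = 0.39·0.3625^(-0.61) ≈ 0.7243.
MPK > n+g+δ = 0.13, so the economy is dynamically efficient (under-saving).

under-saving; MPK ≈ 0.724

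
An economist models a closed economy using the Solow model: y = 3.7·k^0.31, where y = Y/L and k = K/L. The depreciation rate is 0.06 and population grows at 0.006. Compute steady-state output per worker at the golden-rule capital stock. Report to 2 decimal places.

y_gold ≈ 13.34

Break-even investment rate: n + δ = 0.006 + 0.06 = 0.066.
Maximizing c = f(k) − (n+δ)·k gives f'(k) = n+δ, i.e. 0.31·3.7·k^(0.31−1) = 0.066, so k_gold = (0.31·3.7/0.066)^(1/0.69) ≈ 62.6801.
Output: y_gold = 3.7·k_gold^0.31 = 3.7·62.6801^0.31 ≈ 13.3448.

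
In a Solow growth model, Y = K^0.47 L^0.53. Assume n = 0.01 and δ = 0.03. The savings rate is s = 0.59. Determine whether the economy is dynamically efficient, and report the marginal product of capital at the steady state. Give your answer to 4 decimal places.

Capital per worker breaks even when investment replaces (n + δ)·k; here n + δ = 0.04.
Steady-state k*: s·k^0.47 = 0.04·k gives k* = (0.59/0.04)^(1/0.53) ≈ 160.4235.
MPK = 0.47·160.4235^(-0.53) ≈ 0.0319.
MPK < n+δ = 0.04, so the economy is dynamically inefficient (over-saving).

dynamically inefficient; MPK ≈ 0.0319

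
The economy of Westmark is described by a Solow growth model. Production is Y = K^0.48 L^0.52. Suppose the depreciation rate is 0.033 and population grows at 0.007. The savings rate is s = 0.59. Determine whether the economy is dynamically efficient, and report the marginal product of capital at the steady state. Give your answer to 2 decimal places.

dynamically inefficient; MPK ≈ 0.03

The effective depreciation rate is n + δ = 0.007 + 0.033 = 0.04.
Steady-state k*: s·k^0.48 = 0.04·k gives k* = (0.59/0.04)^(1/0.52) ≈ 176.8793.
MPK = 0.48·176.8793^(-0.52) ≈ 0.0325.
MPK < n+δ = 0.04, so the economy is dynamically inefficient (over-saving).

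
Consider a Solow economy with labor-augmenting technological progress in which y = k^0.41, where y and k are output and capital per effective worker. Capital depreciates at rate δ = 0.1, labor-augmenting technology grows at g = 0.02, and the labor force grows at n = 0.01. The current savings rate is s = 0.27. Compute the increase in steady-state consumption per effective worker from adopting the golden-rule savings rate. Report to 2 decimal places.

Δc ≈ 0.10

Capital per effective worker breaks even when investment replaces (n + g + δ)·k; here n + g + δ = 0.13.
Current steady state (s = 0.27): k* = (0.27/0.13)^(1/0.59) ≈ 3.4514, y* = 3.4514^0.41 ≈ 1.6618, c* = (1−0.27)·1.6618 ≈ 1.2131.
Maximizing c = f(k) − (n+g+δ)·k gives f'(k) = n+g+δ, i.e. 0.41·k^(0.41−1) = 0.13, so k_gold = (0.41/0.13)^(1/0.59) ≈ 7.0064.
y_gold = 7.0064^0.41 ≈ 2.2215, c_gold = y_gold − 0.13·k_gold ≈ 1.3107.
Gain: Δc = 1.3107 − 1.2131 ≈ 0.0976.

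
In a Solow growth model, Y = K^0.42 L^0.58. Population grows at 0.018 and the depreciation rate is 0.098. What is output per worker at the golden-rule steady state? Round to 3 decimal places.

y_gold ≈ 2.539

Break-even investment rate: n + δ = 0.018 + 0.098 = 0.116.
Maximizing c = f(k) − (n+δ)·k gives f'(k) = n+δ, i.e. 0.42·k^(0.42−1) = 0.116, so k_gold = (0.42/0.116)^(1/0.58) ≈ 9.1925.
Output: y_gold = k_gold^0.42 = 9.1925^0.42 ≈ 2.5389.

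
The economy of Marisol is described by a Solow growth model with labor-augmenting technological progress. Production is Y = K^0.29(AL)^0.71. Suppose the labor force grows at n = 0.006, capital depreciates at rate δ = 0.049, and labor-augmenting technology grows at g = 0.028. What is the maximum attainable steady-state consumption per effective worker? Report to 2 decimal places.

c_gold ≈ 1.18

Capital per effective worker breaks even when investment replaces (n + g + δ)·k; here n + g + δ = 0.083.
Golden rule sets MPK = n+g+δ: 0.29·k^(0.29−1) = 0.083, so k_gold = (0.29/0.083)^(1/0.71) ≈ 5.8242.
y_gold = 5.8242^0.29 ≈ 1.6669.
c_gold = y_gold − (n+g+δ)·k_gold = 1.6669 − 0.083·5.8242 ≈ 1.1835.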